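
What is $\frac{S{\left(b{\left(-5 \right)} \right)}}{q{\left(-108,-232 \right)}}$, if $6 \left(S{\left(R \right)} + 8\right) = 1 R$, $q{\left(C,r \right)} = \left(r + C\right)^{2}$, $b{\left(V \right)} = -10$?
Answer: $- \frac{29}{346800} \approx -8.3622 \cdot 10^{-5}$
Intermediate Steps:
$q{\left(C,r \right)} = \left(C + r\right)^{2}$
$S{\left(R \right)} = -8 + \frac{R}{6}$ ($S{\left(R \right)} = -8 + \frac{1 R}{6} = -8 + \frac{R}{6}$)
$\frac{S{\left(b{\left(-5 \right)} \right)}}{q{\left(-108,-232 \right)}} = \frac{-8 + \frac{1}{6} \left(-10\right)}{\left(-108 - 232\right)^{2}} = \frac{-8 - \frac{5}{3}}{\left(-340\right)^{2}} = - \frac{29}{3 \cdot 115600} = \left(- \frac{29}{3}\right) \frac{1}{115600} = - \frac{29}{346800}$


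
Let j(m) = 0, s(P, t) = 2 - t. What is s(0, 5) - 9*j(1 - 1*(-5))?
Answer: -3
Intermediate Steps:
s(0, 5) - 9*j(1 - 1*(-5)) = (2 - 1*5) - 9*0 = (2 - 5) + 0 = -3 + 0 = -3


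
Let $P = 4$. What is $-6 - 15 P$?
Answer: $-66$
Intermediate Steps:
$-6 - 15 P = -6 - 60 = -66$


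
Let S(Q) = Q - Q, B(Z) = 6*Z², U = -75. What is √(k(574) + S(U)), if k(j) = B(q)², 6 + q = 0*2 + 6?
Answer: 0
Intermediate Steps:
q = 0 (q = -6 + (0*2 + 6) = -6 + (0 + 6) = -6 + 6 = 0)
S(Q) = 0
k(j) = 0 (k(j) = (6*0²)² = (6*0)² = 0² = 0)
√(k(574) + S(U)) = √(0 + 0) = √0 = 0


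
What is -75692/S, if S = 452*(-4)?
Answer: 18923/452 ≈ 41.865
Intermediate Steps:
S = -1808
-75692/S = -75692/(-1808) = -75692*(-1/1808) = 18923/452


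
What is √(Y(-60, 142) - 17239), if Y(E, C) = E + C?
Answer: I*√17157 ≈ 130.98*I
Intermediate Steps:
Y(E, C) = C + E
√(Y(-60, 142) - 17239) = √((142 - 60) - 17239) = √(82 - 17239) = √(-17157) = I*√17157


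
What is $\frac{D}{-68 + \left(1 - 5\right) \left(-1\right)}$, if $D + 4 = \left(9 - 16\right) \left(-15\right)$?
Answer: $- \frac{101}{64} \approx -1.5781$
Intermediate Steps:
$D = 101$ ($D = -4 + \left(9 - 16\right) \left(-15\right) = -4 - -105 = -4 + 105 = 101$)
$\frac{D}{-68 + \left(1 - 5\right) \left(-1\right)} = \frac{101}{-68 + \left(1 - 5\right) \left(-1\right)} = \frac{101}{-68 - -4} = \frac{101}{-68 + 4} = \frac{101}{-64} = 101 \left(- \frac{1}{64}\right) = - \frac{101}{64}$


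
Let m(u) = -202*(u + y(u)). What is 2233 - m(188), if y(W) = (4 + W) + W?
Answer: 116969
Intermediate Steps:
y(W) = 4 + 2*W
m(u) = -808 - 606*u (m(u) = -202*(u + (4 + 2*u)) = -202*(4 + 3*u) = -808 - 606*u)
2233 - m(188) = 2233 - (-808 - 606*188) = 2233 - (-808 - 113928) = 2233 - 1*(-114736) = 2233 + 114736 = 116969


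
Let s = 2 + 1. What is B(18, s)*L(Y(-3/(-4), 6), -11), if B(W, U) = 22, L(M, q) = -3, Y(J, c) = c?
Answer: -66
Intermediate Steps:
s = 3
B(18, s)*L(Y(-3/(-4), 6), -11) = 22*(-3) = -66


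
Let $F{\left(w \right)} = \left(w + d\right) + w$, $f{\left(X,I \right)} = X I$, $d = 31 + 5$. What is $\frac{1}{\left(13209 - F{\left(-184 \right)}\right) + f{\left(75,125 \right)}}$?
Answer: $\frac{1}{22916} \approx 4.3638 \cdot 10^{-5}$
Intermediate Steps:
$d = 36$
$f{\left(X,I \right)} = I X$
$F{\left(w \right)} = 36 + 2 w$ ($F{\left(w \right)} = \left(w + 36\right) + w = \left(36 + w\right) + w = 36 + 2 w$)
$\frac{1}{\left(13209 - F{\left(-184 \right)}\right) + f{\left(75,125 \right)}} = \frac{1}{\left(13209 - \left(36 + 2 \left(-184\right)\right)\right) + 125 \cdot 75} = \frac{1}{\left(13209 - \left(36 - 368\right)\right) + 9375} = \frac{1}{\left(13209 - -332\right) + 9375} = \frac{1}{\left(13209 + 332\right) + 9375} = \frac{1}{13541 + 9375} = \frac{1}{22916}$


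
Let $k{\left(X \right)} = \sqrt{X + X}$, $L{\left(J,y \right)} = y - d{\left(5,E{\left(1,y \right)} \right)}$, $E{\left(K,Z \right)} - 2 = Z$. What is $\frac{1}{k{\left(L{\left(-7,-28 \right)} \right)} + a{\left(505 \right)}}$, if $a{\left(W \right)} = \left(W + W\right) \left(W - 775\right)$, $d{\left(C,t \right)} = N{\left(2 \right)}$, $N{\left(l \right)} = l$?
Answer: $- \frac{4545}{1239421501} - \frac{i \sqrt{15}}{37182645030} \approx -3.667 \cdot 10^{-6} - 1.0416 \cdot 10^{-10} i$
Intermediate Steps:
$E{\left(K,Z \right)} = 2 + Z$
$d{\left(C,t \right)} = 2$
$L{\left(J,y \right)} = -2 + y$ ($L{\left(J,y \right)} = y - 2 = -2 + y$)
$k{\left(X \right)} = \sqrt{2} \sqrt{X}$ ($k{\left(X \right)} = \sqrt{2 X} = \sqrt{2} \sqrt{X}$)
$a{\left(W \right)} = 2 W \left(-775 + W\right)$
$\frac{1}{k{\left(L{\left(-7,-28 \right)} \right)} + a{\left(505 \right)}} = \frac{1}{\sqrt{2} \sqrt{-2 - 28} + 2 \cdot 505 \left(-775 + 505\right)} = \frac{1}{\sqrt{2} \sqrt{-30} + 2 \cdot 505 \left(-270\right)} = \frac{1}{\sqrt{2} i \sqrt{30} - 272700} = \frac{1}{2 i \sqrt{15} - 272700} = \frac{1}{-272700 + 2 i \sqrt{15}}$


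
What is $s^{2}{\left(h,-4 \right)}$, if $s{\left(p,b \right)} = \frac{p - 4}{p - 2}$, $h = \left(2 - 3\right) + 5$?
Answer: $0$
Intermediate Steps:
$h = 4$ ($h = -1 + 5 = 4$)
$s{\left(p,b \right)} = \frac{-4 + p}{-2 + p}$
$s^{2}{\left(h,-4 \right)} = \left(\frac{-4 + 4}{-2 + 4}\right)^{2} = \left(\frac{1}{2} \cdot 0\right)^{2} = 0^{2} = 0$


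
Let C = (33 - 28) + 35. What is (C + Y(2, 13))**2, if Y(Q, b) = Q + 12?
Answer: 2916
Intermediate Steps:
Y(Q, b) = 12 + Q
C = 40 (C = 5 + 35 = 40)
(C + Y(2, 13))**2 = (40 + (12 + 2))**2 = (40 + 14)**2 = 54**2 = 2916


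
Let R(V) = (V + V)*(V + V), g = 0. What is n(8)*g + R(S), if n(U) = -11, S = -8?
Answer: 256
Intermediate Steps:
R(V) = 4*V² (R(V) = (2*V)*(2*V) = 4*V²)
n(8)*g + R(S) = -11*0 + 4*(-8)² = 0 + 4*64 = 0 + 256 = 256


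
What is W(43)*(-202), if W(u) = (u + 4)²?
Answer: -446218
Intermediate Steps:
W(u) = (4 + u)²
W(43)*(-202) = (4 + 43)²*(-202) = 47²*(-202) = 2209*(-202) = -446218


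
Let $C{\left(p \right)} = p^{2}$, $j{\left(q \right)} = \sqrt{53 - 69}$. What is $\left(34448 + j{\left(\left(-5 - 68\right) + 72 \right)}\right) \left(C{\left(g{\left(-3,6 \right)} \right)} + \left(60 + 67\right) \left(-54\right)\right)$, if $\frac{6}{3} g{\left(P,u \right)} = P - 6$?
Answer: $-235546812 - 27351 i \approx -2.3555 \cdot 10^{8} - 27351.0 i$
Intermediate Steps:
$g{\left(P,u \right)} = -3 + \frac{P}{2}$ ($g{\left(P,u \right)} = \frac{P - 6}{2} = \frac{-6 + P}{2} = -3 + \frac{P}{2}$)
$j{\left(q \right)} = 4 i$ ($j{\left(q \right)} = \sqrt{-16} = 4 i$)
$\left(34448 + j{\left(\left(-5 - 68\right) + 72 \right)}\right) \left(C{\left(g{\left(-3,6 \right)} \right)} + \left(60 + 67\right) \left(-54\right)\right) = \left(34448 + 4 i\right) \left(\left(-3 + \frac{1}{2} \left(-3\right)\right)^{2} + \left(60 + 67\right) \left(-54\right)\right) = \left(34448 + 4 i\right) \left(\left(-3 - \frac{3}{2}\right)^{2} + 127 \left(-54\right)\right) = \left(34448 + 4 i\right) \left(\left(- \frac{9}{2}\right)^{2} - 6858\right) = \left(34448 + 4 i\right) \left(\frac{81}{4} - 6858\right) = \left(34448 + 4 i\right) \left(- \frac{27351}{4}\right) = -235546812 - 27351 i$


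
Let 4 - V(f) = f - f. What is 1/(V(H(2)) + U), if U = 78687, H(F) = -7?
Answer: 1/78691 ≈ 1.2708e-5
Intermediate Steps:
V(f) = 4 (V(f) = 4 - (f - f) = 4 - 1*0 = 4 + 0 = 4)
1/(V(H(2)) + U) = 1/(4 + 78687) = 1/78691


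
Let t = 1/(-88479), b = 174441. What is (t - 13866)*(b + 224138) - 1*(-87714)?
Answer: -488988811565879/88479 ≈ -5.5266e+9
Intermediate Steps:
t = -1/88479 ≈ -1.1302e-5
(t - 13866)*(b + 224138) - 1*(-87714) = (-1/88479 - 13866)*(174441 + 224138) - 1*(-87714) = -1226849815/88479*398579 + 87714 = -488996572412885/88479 + 87714 = -488988811565879/88479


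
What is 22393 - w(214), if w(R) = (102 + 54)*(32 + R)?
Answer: -15983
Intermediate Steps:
w(R) = 4992 + 156*R (w(R) = 156*(32 + R) = 4992 + 156*R)
22393 - w(214) = 22393 - (4992 + 156*214) = 22393 - (4992 + 33384) = 22393 - 1*38376 = 22393 - 38376 = -15983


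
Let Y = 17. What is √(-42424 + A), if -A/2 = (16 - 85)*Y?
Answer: I*√40078 ≈ 200.19*I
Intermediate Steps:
A = 2346 (A = -2*(16 - 85)*17 = -(-138)*17 = -2*(-1173) = 2346)
√(-42424 + A) = √(-42424 + 2346) = √(-40078) = I*√40078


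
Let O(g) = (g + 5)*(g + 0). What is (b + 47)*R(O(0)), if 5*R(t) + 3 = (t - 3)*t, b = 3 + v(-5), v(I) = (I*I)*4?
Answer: -90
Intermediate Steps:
v(I) = 4*I**2 (v(I) = I**2*4 = 4*I**2)
b = 103 (b = 3 + 4*(-5)**2 = 3 + 4*25 = 3 + 100 = 103)
O(g) = g*(5 + g) (O(g) = (5 + g)*g = g*(5 + g))
R(t) = -3/5 + t*(-3 + t)/5 (R(t) = -3/5 + ((t - 3)*t)/5 = -3/5 + ((-3 + t)*t)/5 = -3/5 + (t*(-3 + t))/5 = -3/5 + t*(-3 + t)/5)
(b + 47)*R(O(0)) = (103 + 47)*(-3/5 - 0*(5 + 0) + (0*(5 + 0))**2/5) = 150*(-3/5 - 0*5 + (0*5)**2/5) = 150*(-3/5 - 3/5*0 + (1/5)*0**2) = 150*(-3/5 + 0 + (1/5)*0) = 150*(-3/5 + 0 + 0) = 150*(-3/5) = -90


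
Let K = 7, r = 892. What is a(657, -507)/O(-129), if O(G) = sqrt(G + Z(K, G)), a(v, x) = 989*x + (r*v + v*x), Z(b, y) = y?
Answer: 41413*I*sqrt(258)/43 ≈ 15470.0*I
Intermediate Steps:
a(v, x) = 892*v + 989*x + v*x (a(v, x) = 989*x + (892*v + v*x) = 892*v + 989*x + v*x)
O(G) = sqrt(2)*sqrt(G) (O(G) = sqrt(G + G) = sqrt(2*G) = sqrt(2)*sqrt(G))
a(657, -507)/O(-129) = (892*657 + 989*(-507) + 657*(-507))/((sqrt(2)*sqrt(-129))) = (586044 - 501423 - 333099)/((sqrt(2)*(I*sqrt(129)))) = -248478*(-I*sqrt(258)/258) = -(-41413)*I*sqrt(258)/43 = 41413*I*sqrt(258)/43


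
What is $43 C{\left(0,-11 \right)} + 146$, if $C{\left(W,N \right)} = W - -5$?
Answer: $361$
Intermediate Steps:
$C{\left(W,N \right)} = 5 + W$ ($C{\left(W,N \right)} = W + 5 = 5 + W$)
$43 C{\left(0,-11 \right)} + 146 = 43 \left(5 + 0\right) + 146 = 43 \cdot 5 + 146 = 215 + 146 = 361$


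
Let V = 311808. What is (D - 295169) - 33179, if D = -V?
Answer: -640156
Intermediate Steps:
D = -311808 (D = -1*311808 = -311808)
(D - 295169) - 33179 = (-311808 - 295169) - 33179 = -606977 - 33179 = -640156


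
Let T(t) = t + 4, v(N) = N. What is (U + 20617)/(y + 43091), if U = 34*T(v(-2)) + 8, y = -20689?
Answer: 20693/22402 ≈ 0.92371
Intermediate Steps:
T(t) = 4 + t
U = 76 (U = 34*(4 - 2) + 8 = 34*2 + 8 = 68 + 8 = 76)
(U + 20617)/(y + 43091) = (76 + 20617)/(-20689 + 43091) = 20693/22402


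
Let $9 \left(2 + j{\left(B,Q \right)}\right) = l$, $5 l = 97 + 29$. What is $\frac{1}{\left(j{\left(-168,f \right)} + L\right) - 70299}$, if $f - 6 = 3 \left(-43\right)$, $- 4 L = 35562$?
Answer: $- \frac{10}{791887} \approx -1.2628 \cdot 10^{-5}$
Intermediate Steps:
$L = - \frac{17781}{2}$ ($L = \left(- \frac{1}{4}\right) 35562 = - \frac{17781}{2} \approx -8890.5$)
$f = -123$ ($f = 6 + 3 \left(-43\right) = 6 - 129 = -123$)
$l = \frac{126}{5}$ ($l = \frac{97 + 29}{5} = \frac{1}{5} \cdot 126 = \frac{126}{5} \approx 25.2$)
$j{\left(B,Q \right)} = \frac{4}{5}$ ($j{\left(B,Q \right)} = -2 + \frac{1}{9} \cdot \frac{126}{5} = -2 + \frac{14}{5} = \frac{4}{5}$)
$\frac{1}{\left(j{\left(-168,f \right)} + L\right) - 70299} = \frac{1}{\left(\frac{4}{5} - \frac{17781}{2}\right) - 70299} = \frac{1}{- \frac{88897}{10} - 70299} = \frac{1}{- \frac{791887}{10}} = - \frac{10}{791887}$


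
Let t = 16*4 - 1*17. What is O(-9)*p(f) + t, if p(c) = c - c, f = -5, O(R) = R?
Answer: 47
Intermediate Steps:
p(c) = 0
t = 47 (t = 64 - 17 = 47)
O(-9)*p(f) + t = -9*0 + 47 = 0 + 47 = 47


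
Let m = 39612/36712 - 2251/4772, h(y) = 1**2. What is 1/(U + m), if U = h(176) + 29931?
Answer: 21898708/655485426575 ≈ 3.3408e-5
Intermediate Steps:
h(y) = 1
m = 13298719/21898708 (m = 39612*(1/36712) - 2251*1/4772 = 9903/9178 - 2251/4772 = 13298719/21898708 ≈ 0.60728)
U = 29932 (U = 1 + 29931 = 29932)
1/(U + m) = 1/(29932 + 13298719/21898708) = 1/(655485426575/21898708) = 21898708/655485426575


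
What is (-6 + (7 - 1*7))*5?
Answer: -30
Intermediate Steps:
(-6 + (7 - 1*7))*5 = (-6 + (7 - 7))*5 = (-6 + 0)*5 = -6*5 = -30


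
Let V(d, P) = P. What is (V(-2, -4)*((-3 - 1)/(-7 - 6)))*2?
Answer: -32/13 ≈ -2.4615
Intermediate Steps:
(V(-2, -4)*((-3 - 1)/(-7 - 6)))*2 = -4*(-3 - 1)/(-7 - 6)*2 = -(-16)/(-13)*2 = -(-16)*(-1)/13*2 = -4*4/13*2 = -16/13*2 = -32/13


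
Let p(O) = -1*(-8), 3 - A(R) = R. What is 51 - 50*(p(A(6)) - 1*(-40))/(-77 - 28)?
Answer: 517/7 ≈ 73.857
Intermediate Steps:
A(R) = 3 - R
p(O) = 8
51 - 50*(p(A(6)) - 1*(-40))/(-77 - 28) = 51 - 50*(8 - 1*(-40))/(-77 - 28) = 51 - 50*(8 + 40)/(-105) = 51 - 2400*(-1)/105 = 51 - 50*(-16/35) = 51 + 160/7 = 517/7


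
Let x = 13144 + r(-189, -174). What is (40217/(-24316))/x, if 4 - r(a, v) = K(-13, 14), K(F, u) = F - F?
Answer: -40217/319706768 ≈ -0.00012579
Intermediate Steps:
K(F, u) = 0
r(a, v) = 4 (r(a, v) = 4 - 1*0 = 4 + 0 = 4)
x = 13148 (x = 13144 + 4 = 13148)
(40217/(-24316))/x = (40217/(-24316))/13148 = (40217*(-1/24316))*(1/13148) = -40217/24316*1/13148 = -40217/319706768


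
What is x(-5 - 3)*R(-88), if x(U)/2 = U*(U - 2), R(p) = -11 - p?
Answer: 12320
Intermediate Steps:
x(U) = 2*U*(-2 + U) (x(U) = 2*(U*(U - 2)) = 2*(U*(-2 + U)) = 2*U*(-2 + U))
x(-5 - 3)*R(-88) = (2*(-5 - 3)*(-2 + (-5 - 3)))*(-11 - 1*(-88)) = (2*(-8)*(-2 - 8))*(-11 + 88) = (2*(-8)*(-10))*77 = 160*77 = 12320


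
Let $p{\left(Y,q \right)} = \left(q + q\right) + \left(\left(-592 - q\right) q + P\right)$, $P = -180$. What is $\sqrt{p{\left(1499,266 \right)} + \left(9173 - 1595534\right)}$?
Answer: $i \sqrt{1814237} \approx 1346.9 i$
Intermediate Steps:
$p{\left(Y,q \right)} = -180 + 2 q + q \left(-592 - q\right)$ ($p{\left(Y,q \right)} = \left(q + q\right) + \left(\left(-592 - q\right) q - 180\right) = 2 q + \left(q \left(-592 - q\right) - 180\right) = 2 q + \left(-180 + q \left(-592 - q\right)\right) = -180 + 2 q + q \left(-592 - q\right)$)
$\sqrt{p{\left(1499,266 \right)} + \left(9173 - 1595534\right)} = \sqrt{\left(-180 - 266^{2} - 156940\right) + \left(9173 - 1595534\right)} = \sqrt{\left(-180 - 70756 - 156940\right) + \left(9173 - 1595534\right)} = \sqrt{\left(-180 - 70756 - 156940\right) - 1586361} = \sqrt{-227876 - 1586361} = \sqrt{-1814237} = i \sqrt{1814237}$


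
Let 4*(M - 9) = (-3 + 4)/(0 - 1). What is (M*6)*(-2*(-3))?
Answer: 315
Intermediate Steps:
M = 35/4 (M = 9 + ((-3 + 4)/(0 - 1))/4 = 9 + (1/(-1))/4 = 9 + (1*(-1))/4 = 9 + (1/4)*(-1) = 9 - 1/4 = 35/4 ≈ 8.7500)
(M*6)*(-2*(-3)) = ((35/4)*6)*(-2*(-3)) = (105/2)*6 = 315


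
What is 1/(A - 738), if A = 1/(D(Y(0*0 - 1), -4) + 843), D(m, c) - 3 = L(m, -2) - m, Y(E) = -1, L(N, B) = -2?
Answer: -845/623609 ≈ -0.0013550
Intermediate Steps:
D(m, c) = 1 - m (D(m, c) = 3 + (-2 - m) = 1 - m)
A = 1/845 (A = 1/((1 - 1*(-1)) + 843) = 1/((1 + 1) + 843) = 1/(2 + 843) = 1/845 ≈ 0.0011834)
1/(A - 738) = 1/(1/845 - 738) = 1/(-623609/845) = -845/623609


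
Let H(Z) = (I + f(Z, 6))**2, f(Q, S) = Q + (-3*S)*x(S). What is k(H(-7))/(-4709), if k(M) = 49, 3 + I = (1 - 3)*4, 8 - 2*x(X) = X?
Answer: -49/4709 ≈ -0.010406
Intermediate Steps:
x(X) = 4 - X/2
f(Q, S) = Q - 3*S*(4 - S/2) (f(Q, S) = Q + (-3*S)*(4 - S/2) = Q - 3*S*(4 - S/2))
I = -11 (I = -3 + (1 - 3)*4 = -3 - 2*4 = -3 - 8 = -11)
H(Z) = (-29 + Z)**2 (H(Z) = (-11 + (Z + (3/2)*6*(-8 + 6)))**2 = (-11 + (Z + (3/2)*6*(-2)))**2 = (-11 + (Z - 18))**2 = (-11 + (-18 + Z))**2 = (-29 + Z)**2)
k(H(-7))/(-4709) = 49/(-4709) = 49*(-1/4709) = -49/4709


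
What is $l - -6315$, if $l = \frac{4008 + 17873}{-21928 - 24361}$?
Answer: $\frac{292293154}{46289} \approx 6314.5$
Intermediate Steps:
$l = - \frac{21881}{46289}$ ($l = \frac{21881}{-46289} = 21881 \left(- \frac{1}{46289}\right) = - \frac{21881}{46289} \approx -0.4727$)
$l - -6315 = - \frac{21881}{46289} - -6315 = - \frac{21881}{46289} + 6315 = \frac{292293154}{46289}$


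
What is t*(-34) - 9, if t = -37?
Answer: 1249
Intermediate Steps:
t*(-34) - 9 = -37*(-34) - 9 = 1258 - 9 = 1249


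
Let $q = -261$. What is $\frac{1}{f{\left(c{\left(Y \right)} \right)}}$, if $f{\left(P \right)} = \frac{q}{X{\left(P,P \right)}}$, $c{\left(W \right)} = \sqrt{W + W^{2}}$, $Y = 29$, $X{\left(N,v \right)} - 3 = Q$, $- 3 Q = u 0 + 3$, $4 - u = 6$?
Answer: $- \frac{2}{261} \approx -0.0076628$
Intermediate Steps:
$u = -2$ ($u = 4 - 6 = -2$)
$Q = -1$ ($Q = - \frac{\left(-2\right) 0 + 3}{3} = - \frac{0 + 3}{3} = \left(- \frac{1}{3}\right) 3 = -1$)
$X{\left(N,v \right)} = 2$ ($X{\left(N,v \right)} = 3 - 1 = 2$)
$f{\left(P \right)} = - \frac{261}{2}$
$\frac{1}{f{\left(c{\left(Y \right)} \right)}} = \frac{1}{- \frac{261}{2}} = - \frac{2}{261}$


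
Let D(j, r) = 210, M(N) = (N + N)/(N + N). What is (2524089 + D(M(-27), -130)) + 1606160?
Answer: 4130459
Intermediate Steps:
M(N) = 1 (M(N) = (2*N)/((2*N)) = (2*N)*(1/(2*N)) = 1)
(2524089 + D(M(-27), -130)) + 1606160 = (2524089 + 210) + 1606160 = 2524299 + 1606160 = 4130459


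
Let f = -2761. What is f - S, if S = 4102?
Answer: -6863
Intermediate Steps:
f - S = -2761 - 1*4102 = -2761 - 4102 = -6863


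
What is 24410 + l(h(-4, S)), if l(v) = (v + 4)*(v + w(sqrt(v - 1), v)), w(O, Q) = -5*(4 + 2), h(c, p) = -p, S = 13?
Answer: 24797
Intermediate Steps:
w(O, Q) = -30 (w(O, Q) = -5*6 = -30)
l(v) = (-30 + v)*(4 + v) (l(v) = (v + 4)*(v - 30) = (4 + v)*(-30 + v) = (-30 + v)*(4 + v))
24410 + l(h(-4, S)) = 24410 + (-120 + (-1*13)**2 - (-26)*13) = 24410 + (-120 + (-13)**2 - 26*(-13)) = 24410 + (-120 + 169 + 338) = 24410 + 387 = 24797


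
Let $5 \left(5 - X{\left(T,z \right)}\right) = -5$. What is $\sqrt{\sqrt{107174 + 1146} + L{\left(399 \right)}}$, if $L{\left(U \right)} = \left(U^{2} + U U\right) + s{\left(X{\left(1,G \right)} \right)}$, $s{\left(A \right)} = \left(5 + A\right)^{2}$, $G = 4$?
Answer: $\sqrt{318523 + 4 \sqrt{6770}} \approx 564.67$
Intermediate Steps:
$X{\left(T,z \right)} = 6$ ($X{\left(T,z \right)} = 5 - -1 = 5 + 1 = 6$)
$L{\left(U \right)} = 121 + 2 U^{2}$ ($L{\left(U \right)} = \left(U^{2} + U U\right) + \left(5 + 6\right)^{2} = \left(U^{2} + U^{2}\right) + 11^{2} = 2 U^{2} + 121 = 121 + 2 U^{2}$)
$\sqrt{\sqrt{107174 + 1146} + L{\left(399 \right)}} = \sqrt{\sqrt{107174 + 1146} + \left(121 + 2 \cdot 399^{2}\right)} = \sqrt{\sqrt{108320} + \left(121 + 2 \cdot 159201\right)} = \sqrt{4 \sqrt{6770} + \left(121 + 318402\right)} = \sqrt{4 \sqrt{6770} + 318523} = \sqrt{318523 + 4 \sqrt{6770}}$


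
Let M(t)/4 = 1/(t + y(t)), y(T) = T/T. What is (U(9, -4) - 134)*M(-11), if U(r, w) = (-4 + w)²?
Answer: 28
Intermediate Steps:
y(T) = 1
M(t) = 4/(1 + t) (M(t) = 4/(t + 1) = 4/(1 + t))
(U(9, -4) - 134)*M(-11) = ((-4 - 4)² - 134)*(4/(1 - 11)) = ((-8)² - 134)*(4/(-10)) = (64 - 134)*(4*(-⅒)) = -70*(-⅖) = 28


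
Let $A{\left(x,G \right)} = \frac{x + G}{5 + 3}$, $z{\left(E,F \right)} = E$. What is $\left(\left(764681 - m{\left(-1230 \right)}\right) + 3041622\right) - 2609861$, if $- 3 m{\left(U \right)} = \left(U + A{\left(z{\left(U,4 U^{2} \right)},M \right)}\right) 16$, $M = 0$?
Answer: $1189062$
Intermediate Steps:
$A{\left(x,G \right)} = \frac{G}{8} + \frac{x}{8}$ ($A{\left(x,G \right)} = \frac{G + x}{8} = \left(G + x\right) \frac{1}{8} = \frac{G}{8} + \frac{x}{8}$)
$m{\left(U \right)} = - 6 U$ ($m{\left(U \right)} = - \frac{\left(U + \left(\frac{1}{8} \cdot 0 + \frac{U}{8}\right)\right) 16}{3} = - \frac{\left(U + \left(0 + \frac{U}{8}\right)\right) 16}{3} = - \frac{\left(U + \frac{U}{8}\right) 16}{3} = - \frac{\frac{9 U}{8} \cdot 16}{3} = - \frac{18 U}{3} = - 6 U$)
$\left(\left(764681 - m{\left(-1230 \right)}\right) + 3041622\right) - 2609861 = \left(\left(764681 - \left(-6\right) \left(-1230\right)\right) + 3041622\right) - 2609861 = \left(\left(764681 - 7380\right) + 3041622\right) - 2609861 = \left(757301 + 3041622\right) - 2609861 = 3798923 - 2609861 = 1189062$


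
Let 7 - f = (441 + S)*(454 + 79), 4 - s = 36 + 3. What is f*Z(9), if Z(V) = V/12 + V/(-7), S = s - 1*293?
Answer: 451665/14 ≈ 32262.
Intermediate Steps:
s = -35 (s = 4 - (36 + 3) = 4 - 1*39 = 4 - 39 = -35)
S = -328 (S = -35 - 1*293 = -35 - 293 = -328)
Z(V) = -5*V/84 (Z(V) = V*(1/12) + V*(-⅐) = V/12 - V/7 = -5*V/84)
f = -60222 (f = 7 - (441 - 328)*(454 + 79) = 7 - 113*533 = 7 - 1*60229 = 7 - 60229 = -60222)
f*Z(9) = -(-50185)*9/14 = -60222*(-15/28) = 451665/14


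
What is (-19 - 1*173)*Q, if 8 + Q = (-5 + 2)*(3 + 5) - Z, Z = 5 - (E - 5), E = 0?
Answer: 8064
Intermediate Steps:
Z = 10 (Z = 5 - (0 - 5) = 5 - 1*(-5) = 5 + 5 = 10)
Q = -42 (Q = -8 + ((-5 + 2)*(3 + 5) - 1*10) = -8 + (-3*8 - 10) = -8 + (-24 - 10) = -8 - 34 = -42)
(-19 - 1*173)*Q = (-19 - 1*173)*(-42) = (-19 - 173)*(-42) = -192*(-42) = 8064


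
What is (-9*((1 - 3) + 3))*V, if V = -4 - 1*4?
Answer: 72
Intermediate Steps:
V = -8 (V = -4 - 4 = -8)
(-9*((1 - 3) + 3))*V = -9*((1 - 3) + 3)*(-8) = -9*(-2 + 3)*(-8) = -9*1*(-8) = -9*(-8) = 72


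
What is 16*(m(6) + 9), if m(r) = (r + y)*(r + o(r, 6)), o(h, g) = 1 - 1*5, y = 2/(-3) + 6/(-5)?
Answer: 4144/15 ≈ 276.27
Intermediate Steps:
y = -28/15 (y = 2*(-⅓) + 6*(-⅕) = -⅔ - 6/5 = -28/15 ≈ -1.8667)
o(h, g) = -4 (o(h, g) = 1 - 5 = -4)
m(r) = (-4 + r)*(-28/15 + r) (m(r) = (r - 28/15)*(r - 4) = (-28/15 + r)*(-4 + r) = (-4 + r)*(-28/15 + r))
16*(m(6) + 9) = 16*((112/15 + 6² - 88/15*6) + 9) = 16*((112/15 + 36 - 176/5) + 9) = 16*(124/15 + 9) = 16*(259/15) = 4144/15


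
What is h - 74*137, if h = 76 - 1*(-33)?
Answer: -10029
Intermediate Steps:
h = 109 (h = 76 + 33 = 109)
h - 74*137 = 109 - 74*137 = 109 - 10138 = -10029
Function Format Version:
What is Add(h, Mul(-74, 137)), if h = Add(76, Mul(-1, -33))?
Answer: -10029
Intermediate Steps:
h = 109 (h = Add(76, 33) = 109)
Add(h, Mul(-74, 137)) = Add(109, Mul(-74, 137)) = Add(109, -10138) = -10029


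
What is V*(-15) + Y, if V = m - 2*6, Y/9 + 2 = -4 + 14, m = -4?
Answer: 312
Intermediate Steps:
Y = 72 (Y = -18 + 9*(-4 + 14) = -18 + 9*10 = -18 + 90 = 72)
V = -16 (V = -4 - 2*6 = -4 - 12 = -16)
V*(-15) + Y = -16*(-15) + 72 = 240 + 72 = 312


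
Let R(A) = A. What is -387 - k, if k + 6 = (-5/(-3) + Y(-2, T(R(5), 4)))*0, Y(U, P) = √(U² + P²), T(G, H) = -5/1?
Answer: -381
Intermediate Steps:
T(G, H) = -5 (T(G, H) = -5*1 = -5)
Y(U, P) = √(P² + U²)
k = -6 (k = -6 + (-5/(-3) + √((-5)² + (-2)²))*0 = -6 + (-5*(-⅓) + √(25 + 4))*0 = -6 + (5/3 + √29)*0 = -6 + 0 = -6)
-387 - k = -387 - 1*(-6) = -387 + 6 = -381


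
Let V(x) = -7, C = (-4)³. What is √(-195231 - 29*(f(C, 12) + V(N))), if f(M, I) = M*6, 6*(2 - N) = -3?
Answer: 2*I*√45973 ≈ 428.83*I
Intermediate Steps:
N = 5/2 (N = 2 - ⅙*(-3) = 2 + ½ = 5/2 ≈ 2.5000)
C = -64
f(M, I) = 6*M
√(-195231 - 29*(f(C, 12) + V(N))) = √(-195231 - 29*(6*(-64) - 7)) = √(-195231 - 29*(-384 - 7)) = √(-195231 - 29*(-391)) = √(-195231 + 11339) = √(-183892) = 2*I*√45973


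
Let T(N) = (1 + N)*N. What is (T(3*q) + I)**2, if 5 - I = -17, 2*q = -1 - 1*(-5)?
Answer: 4096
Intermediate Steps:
q = 2 (q = (-1 - 1*(-5))/2 = (-1 + 5)/2 = (1/2)*4 = 2)
I = 22 (I = 5 - 1*(-17) = 5 + 17 = 22)
T(N) = N*(1 + N)
(T(3*q) + I)**2 = ((3*2)*(1 + 3*2) + 22)**2 = (6*(1 + 6) + 22)**2 = (6*7 + 22)**2 = (42 + 22)**2 = 64**2 = 4096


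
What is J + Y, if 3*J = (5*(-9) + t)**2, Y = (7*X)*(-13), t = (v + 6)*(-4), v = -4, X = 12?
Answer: -467/3 ≈ -155.67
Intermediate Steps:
t = -8 (t = (-4 + 6)*(-4) = 2*(-4) = -8)
Y = -1092 (Y = (7*12)*(-13) = 84*(-13) = -1092)
J = 2809/3 (J = (5*(-9) - 8)**2/3 = (-45 - 8)**2/3 = (1/3)*(-53)**2 = (1/3)*2809 = 2809/3 ≈ 936.33)
J + Y = 2809/3 - 1092 = -467/3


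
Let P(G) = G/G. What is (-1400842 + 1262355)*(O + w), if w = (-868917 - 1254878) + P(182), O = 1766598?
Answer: 49467002452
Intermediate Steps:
P(G) = 1
w = -2123794 (w = (-868917 - 1254878) + 1 = -2123795 + 1 = -2123794)
(-1400842 + 1262355)*(O + w) = (-1400842 + 1262355)*(1766598 - 2123794) = -138487*(-357196) = 49467002452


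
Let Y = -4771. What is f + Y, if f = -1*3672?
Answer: -8443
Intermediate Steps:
f = -3672
f + Y = -3672 - 4771 = -8443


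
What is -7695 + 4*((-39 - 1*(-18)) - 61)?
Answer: -8023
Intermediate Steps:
-7695 + 4*((-39 - 1*(-18)) - 61) = -7695 + 4*((-39 + 18) - 61) = -7695 + 4*(-21 - 61) = -7695 + 4*(-82) = -7695 - 328 = -8023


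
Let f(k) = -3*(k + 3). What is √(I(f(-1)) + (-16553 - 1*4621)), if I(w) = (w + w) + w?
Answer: 2*I*√5298 ≈ 145.57*I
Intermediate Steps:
f(k) = -9 - 3*k (f(k) = -3*(3 + k) = -9 - 3*k)
I(w) = 3*w (I(w) = 2*w + w = 3*w)
√(I(f(-1)) + (-16553 - 1*4621)) = √(3*(-9 - 3*(-1)) + (-16553 - 1*4621)) = √(3*(-9 + 3) + (-16553 - 4621)) = √(3*(-6) - 21174) = √(-18 - 21174) = √(-21192) = 2*I*√5298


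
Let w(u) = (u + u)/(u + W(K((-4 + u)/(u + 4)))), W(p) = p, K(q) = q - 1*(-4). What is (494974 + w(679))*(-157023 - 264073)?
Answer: -24343029310632500/116791 ≈ -2.0843e+11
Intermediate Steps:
K(q) = 4 + q (K(q) = q + 4 = 4 + q)
w(u) = 2*u/(4 + u + (-4 + u)/(4 + u)) (w(u) = (u + u)/(u + (4 + (-4 + u)/(u + 4))) = (2*u)/(u + (4 + (-4 + u)/(4 + u))) = (2*u)/(4 + u + (-4 + u)/(4 + u)) = 2*u/(4 + u + (-4 + u)/(4 + u)))
(494974 + w(679))*(-157023 - 264073) = (494974 + 2*679*(4 + 679)/(12 + 679² + 9*679))*(-157023 - 264073) = (494974 + 2*679*683/(12 + 461041 + 6111))*(-421096) = (494974 + 2*679*683/467164)*(-421096) = (494974 + 2*679*(1/467164)*683)*(-421096) = (494974 + 463757/233582)*(-421096) = (115617480625/233582)*(-421096) = -24343029310632500/116791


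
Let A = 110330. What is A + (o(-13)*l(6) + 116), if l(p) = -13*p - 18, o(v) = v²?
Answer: 94222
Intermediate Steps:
l(p) = -18 - 13*p
A + (o(-13)*l(6) + 116) = 110330 + ((-13)²*(-18 - 13*6) + 116) = 110330 + (169*(-18 - 78) + 116) = 110330 + (169*(-96) + 116) = 110330 + (-16224 + 116) = 110330 - 16108 = 94222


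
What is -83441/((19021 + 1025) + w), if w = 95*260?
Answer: -83441/44746 ≈ -1.8648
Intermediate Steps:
w = 24700
-83441/((19021 + 1025) + w) = -83441/((19021 + 1025) + 24700) = -83441/(20046 + 24700) = -83441/44746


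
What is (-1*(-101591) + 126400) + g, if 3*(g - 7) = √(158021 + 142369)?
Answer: 227998 + √300390/3 ≈ 2.2818e+5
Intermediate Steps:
g = 7 + √300390/3 (g = 7 + √(158021 + 142369)/3 = 7 + √300390/3 ≈ 189.69)
(-1*(-101591) + 126400) + g = (-1*(-101591) + 126400) + (7 + √300390/3) = (101591 + 126400) + (7 + √300390/3) = 227991 + (7 + √300390/3) = 227998 + √300390/3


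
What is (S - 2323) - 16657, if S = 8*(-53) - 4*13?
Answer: -19456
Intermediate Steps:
S = -476 (S = -424 - 52 = -476)
(S - 2323) - 16657 = (-476 - 2323) - 16657 = -2799 - 16657 = -19456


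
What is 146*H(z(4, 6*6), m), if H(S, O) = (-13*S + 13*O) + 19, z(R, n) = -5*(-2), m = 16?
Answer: 14162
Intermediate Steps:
z(R, n) = 10
H(S, O) = 19 - 13*S + 13*O
146*H(z(4, 6*6), m) = 146*(19 - 13*10 + 13*16) = 146*(19 - 130 + 208) = 146*97 = 14162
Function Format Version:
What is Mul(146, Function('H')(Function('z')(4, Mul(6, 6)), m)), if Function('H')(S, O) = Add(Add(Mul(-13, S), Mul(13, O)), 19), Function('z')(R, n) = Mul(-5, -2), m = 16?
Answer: 14162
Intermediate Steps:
Function('z')(R, n) = 10
Function('H')(S, O) = Add(19, Mul(-13, S), Mul(13, O))
Mul(146, Function('H')(Function('z')(4, Mul(6, 6)), m)) = Mul(146, Add(19, Mul(-13, 10), Mul(13, 16))) = Mul(146, Add(19, -130, 208)) = Mul(146, 97) = 14162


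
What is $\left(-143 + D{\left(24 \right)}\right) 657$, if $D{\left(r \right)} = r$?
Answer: $-78183$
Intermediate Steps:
$\left(-143 + D{\left(24 \right)}\right) 657 = \left(-143 + 24\right) 657 = \left(-119\right) 657 = -78183$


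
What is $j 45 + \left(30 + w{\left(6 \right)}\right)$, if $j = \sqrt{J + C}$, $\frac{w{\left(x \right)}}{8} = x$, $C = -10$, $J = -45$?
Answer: $78 + 45 i \sqrt{55} \approx 78.0 + 333.73 i$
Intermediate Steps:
$w{\left(x \right)} = 8 x$
$j = i \sqrt{55}$ ($j = \sqrt{-45 - 10} = \sqrt{-55} = i \sqrt{55} \approx 7.4162 i$)
$j 45 + \left(30 + w{\left(6 \right)}\right) = i \sqrt{55} \cdot 45 + \left(30 + 8 \cdot 6\right) = 45 i \sqrt{55} + \left(30 + 48\right) = 45 i \sqrt{55} + 78 = 78 + 45 i \sqrt{55}$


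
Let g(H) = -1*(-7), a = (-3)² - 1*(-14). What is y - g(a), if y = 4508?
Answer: 4501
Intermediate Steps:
a = 23 (a = 9 + 14 = 23)
g(H) = 7
y - g(a) = 4508 - 1*7 = 4508 - 7 = 4501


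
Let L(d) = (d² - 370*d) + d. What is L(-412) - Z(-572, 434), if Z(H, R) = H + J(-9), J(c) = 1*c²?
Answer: 322263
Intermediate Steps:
L(d) = d² - 369*d
J(c) = c²
Z(H, R) = 81 + H (Z(H, R) = H + (-9)² = H + 81 = 81 + H)
L(-412) - Z(-572, 434) = -412*(-369 - 412) - (81 - 572) = -412*(-781) - 1*(-491) = 321772 + 491 = 322263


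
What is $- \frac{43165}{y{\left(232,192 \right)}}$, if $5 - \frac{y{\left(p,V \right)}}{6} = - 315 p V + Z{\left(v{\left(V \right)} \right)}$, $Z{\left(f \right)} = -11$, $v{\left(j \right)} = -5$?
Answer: $- \frac{43165}{84188256} \approx -0.00051272$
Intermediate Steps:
$y{\left(p,V \right)} = 96 + 1890 V p$ ($y{\left(p,V \right)} = 30 - 6 \left(- 315 p V - 11\right) = 30 - 6 \left(- 315 V p - 11\right) = 30 - 6 \left(-11 - 315 V p\right) = 30 + \left(66 + 1890 V p\right) = 96 + 1890 V p$)
$- \frac{43165}{y{\left(232,192 \right)}} = - \frac{43165}{96 + 1890 \cdot 192 \cdot 232} = - \frac{43165}{96 + 84188160} = - \frac{43165}{84188256}$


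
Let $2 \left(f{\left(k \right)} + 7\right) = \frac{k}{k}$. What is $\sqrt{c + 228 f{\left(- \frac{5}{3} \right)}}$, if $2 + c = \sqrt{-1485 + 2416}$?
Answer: $\sqrt{-1484 + 7 \sqrt{19}} \approx 38.125 i$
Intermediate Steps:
$f{\left(k \right)} = - \frac{13}{2}$ ($f{\left(k \right)} = -7 + \frac{k \frac{1}{k}}{2} = -7 + \frac{1}{2} \cdot 1 = -7 + \frac{1}{2} = - \frac{13}{2}$)
$c = -2 + 7 \sqrt{19}$ ($c = -2 + \sqrt{-1485 + 2416} = -2 + \sqrt{931} = -2 + 7 \sqrt{19} \approx 28.512$)
$\sqrt{c + 228 f{\left(- \frac{5}{3} \right)}} = \sqrt{\left(-2 + 7 \sqrt{19}\right) + 228 \left(- \frac{13}{2}\right)} = \sqrt{\left(-2 + 7 \sqrt{19}\right) - 1482} = \sqrt{-1484 + 7 \sqrt{19}}$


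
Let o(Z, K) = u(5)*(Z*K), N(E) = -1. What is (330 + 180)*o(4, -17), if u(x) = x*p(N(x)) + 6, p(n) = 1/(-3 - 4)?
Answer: -1283160/7 ≈ -1.8331e+5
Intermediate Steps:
p(n) = -⅐ (p(n) = 1/(-7) = -⅐)
u(x) = 6 - x/7 (u(x) = x*(-⅐) + 6 = -x/7 + 6 = 6 - x/7)
o(Z, K) = 37*K*Z/7 (o(Z, K) = (6 - ⅐*5)*(Z*K) = (6 - 5/7)*(K*Z) = 37*(K*Z)/7 = 37*K*Z/7)
(330 + 180)*o(4, -17) = (330 + 180)*((37/7)*(-17)*4) = 510*(-2516/7) = -1283160/7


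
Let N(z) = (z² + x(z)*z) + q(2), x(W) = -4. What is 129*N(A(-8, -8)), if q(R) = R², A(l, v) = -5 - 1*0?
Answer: 6321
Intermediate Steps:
A(l, v) = -5 (A(l, v) = -5 + 0 = -5)
N(z) = 4 + z² - 4*z (N(z) = (z² - 4*z) + 2² = (z² - 4*z) + 4 = 4 + z² - 4*z)
129*N(A(-8, -8)) = 129*(4 + (-5)² - 4*(-5)) = 129*(4 + 25 + 20) = 129*49 = 6321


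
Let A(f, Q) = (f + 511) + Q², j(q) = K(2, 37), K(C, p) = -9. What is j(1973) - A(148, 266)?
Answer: -71424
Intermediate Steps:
j(q) = -9
A(f, Q) = 511 + f + Q² (A(f, Q) = (511 + f) + Q² = 511 + f + Q²)
j(1973) - A(148, 266) = -9 - (511 + 148 + 266²) = -9 - (511 + 148 + 70756) = -9 - 1*71415 = -9 - 71415 = -71424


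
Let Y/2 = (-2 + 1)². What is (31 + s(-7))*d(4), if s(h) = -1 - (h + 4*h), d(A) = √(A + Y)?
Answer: 65*√6 ≈ 159.22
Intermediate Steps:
Y = 2 (Y = 2*(-2 + 1)² = 2*(-1)² = 2*1 = 2)
d(A) = √(2 + A) (d(A) = √(A + 2) = √(2 + A))
s(h) = -1 - 5*h
(31 + s(-7))*d(4) = (31 + (-1 - 5*(-7)))*√(2 + 4) = (31 + (-1 + 35))*√6 = (31 + 34)*√6 = 65*√6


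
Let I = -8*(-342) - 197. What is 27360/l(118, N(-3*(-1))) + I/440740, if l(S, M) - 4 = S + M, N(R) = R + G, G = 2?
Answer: 12058968853/55973980 ≈ 215.44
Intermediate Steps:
N(R) = 2 + R (N(R) = R + 2 = 2 + R)
l(S, M) = 4 + M + S (l(S, M) = 4 + (S + M) = 4 + (M + S) = 4 + M + S)
I = 2539 (I = 2736 - 197 = 2539)
27360/l(118, N(-3*(-1))) + I/440740 = 27360/(4 + (2 - 3*(-1)) + 118) + 2539/440740 = 27360/(4 + (2 + 3) + 118) + 2539*(1/440740) = 27360/(4 + 5 + 118) + 2539/440740 = 27360/127 + 2539/440740 = 12058968853/55973980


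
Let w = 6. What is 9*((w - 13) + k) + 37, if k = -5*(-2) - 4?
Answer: 28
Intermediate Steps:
k = 6 (k = 10 - 4 = 6)
9*((w - 13) + k) + 37 = 9*((6 - 13) + 6) + 37 = 9*(-7 + 6) + 37 = 9*(-1) + 37 = -9 + 37 = 28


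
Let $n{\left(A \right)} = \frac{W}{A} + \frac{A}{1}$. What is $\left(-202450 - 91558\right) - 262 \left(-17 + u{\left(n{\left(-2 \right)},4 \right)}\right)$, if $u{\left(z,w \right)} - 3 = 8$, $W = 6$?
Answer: $-292436$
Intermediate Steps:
$n{\left(A \right)} = A + \frac{6}{A}$ ($n{\left(A \right)} = \frac{6}{A} + \frac{A}{1} = \frac{6}{A} + A 1 = \frac{6}{A} + A = A + \frac{6}{A}$)
$u{\left(z,w \right)} = 11$ ($u{\left(z,w \right)} = 3 + 8 = 11$)
$\left(-202450 - 91558\right) - 262 \left(-17 + u{\left(n{\left(-2 \right)},4 \right)}\right) = \left(-202450 - 91558\right) - 262 \left(-17 + 11\right) = -294008 - 262 \left(-6\right) = -294008 - -1572 = -294008 + 1572 = -292436$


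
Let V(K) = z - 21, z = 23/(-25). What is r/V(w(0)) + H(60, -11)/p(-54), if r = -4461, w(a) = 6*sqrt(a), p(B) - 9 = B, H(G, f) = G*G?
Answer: 67685/548 ≈ 123.51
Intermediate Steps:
H(G, f) = G**2
z = -23/25 (z = 23*(-1/25) = -23/25 ≈ -0.92000)
p(B) = 9 + B
V(K) = -548/25 (V(K) = -23/25 - 21 = -548/25)
r/V(w(0)) + H(60, -11)/p(-54) = -4461/(-548/25) + 60**2/(9 - 54) = -4461*(-25/548) + 3600/(-45) = 111525/548 + 3600*(-1/45) = 111525/548 - 80 = 67685/548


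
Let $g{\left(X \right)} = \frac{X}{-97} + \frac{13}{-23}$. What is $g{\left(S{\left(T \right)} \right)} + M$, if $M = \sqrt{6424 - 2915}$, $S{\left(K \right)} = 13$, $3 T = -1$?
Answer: $- \frac{1560}{2231} + 11 \sqrt{29} \approx 58.538$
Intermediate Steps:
$T = - \frac{1}{3}$ ($T = \frac{1}{3} \left(-1\right) = - \frac{1}{3} \approx -0.33333$)
$M = 11 \sqrt{29}$ ($M = \sqrt{3509} = 11 \sqrt{29} \approx 59.237$)
$g{\left(X \right)} = - \frac{13}{23} - \frac{X}{97}$ ($g{\left(X \right)} = X \left(- \frac{1}{97}\right) + 13 \left(- \frac{1}{23}\right) = - \frac{X}{97} - \frac{13}{23} = - \frac{13}{23} - \frac{X}{97}$)
$g{\left(S{\left(T \right)} \right)} + M = \left(- \frac{13}{23} - \frac{13}{97}\right) + 11 \sqrt{29} = - \frac{1560}{2231} + 11 \sqrt{29}$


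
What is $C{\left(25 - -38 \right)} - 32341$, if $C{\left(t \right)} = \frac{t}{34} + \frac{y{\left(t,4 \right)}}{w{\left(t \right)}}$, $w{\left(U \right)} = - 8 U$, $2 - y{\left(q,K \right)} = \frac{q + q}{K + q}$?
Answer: $- \frac{4641120385}{143514} \approx -32339.0$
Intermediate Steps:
$y{\left(q,K \right)} = 2 - \frac{2 q}{K + q}$ ($y{\left(q,K \right)} = 2 - \frac{q + q}{K + q} = 2 - \frac{2 q}{K + q}$)
$C{\left(t \right)} = \frac{t}{34} - \frac{1}{t \left(4 + t\right)}$ ($C{\left(t \right)} = \frac{t}{34} + \frac{2 \cdot 4 \frac{1}{4 + t}}{\left(-8\right) t} = t \frac{1}{34} + \frac{8}{4 + t} \left(- \frac{1}{8 t}\right) = \frac{t}{34} - \frac{1}{t \left(4 + t\right)}$)
$C{\left(25 - -38 \right)} - 32341 = \frac{-34 + \left(25 - -38\right)^{2} \left(4 + \left(25 - -38\right)\right)}{34 \left(25 - -38\right) \left(4 + \left(25 - -38\right)\right)} - 32341 = \frac{-34 + \left(25 + 38\right)^{2} \left(4 + \left(25 + 38\right)\right)}{34 \left(25 + 38\right) \left(4 + \left(25 + 38\right)\right)} - 32341 = \frac{-34 + 63^{2} \left(4 + 63\right)}{34 \cdot 63 \left(4 + 63\right)} - 32341 = \frac{1}{34} \cdot \frac{1}{63} \cdot \frac{1}{67} \left(-34 + 3969 \cdot 67\right) - 32341 = \frac{1}{34} \cdot \frac{1}{63} \cdot \frac{1}{67} \left(-34 + 265923\right) - 32341 = \frac{1}{34} \cdot \frac{1}{63} \cdot \frac{1}{67} \cdot 265889 - 32341 = \frac{265889}{143514} - 32341 = - \frac{4641120385}{143514}$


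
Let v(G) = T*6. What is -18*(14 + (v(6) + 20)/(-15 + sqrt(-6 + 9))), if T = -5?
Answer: -9774/37 - 30*sqrt(3)/37 ≈ -265.57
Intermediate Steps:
v(G) = -30 (v(G) = -5*6 = -30)
-18*(14 + (v(6) + 20)/(-15 + sqrt(-6 + 9))) = -18*(14 + (-30 + 20)/(-15 + sqrt(-6 + 9))) = -18*(14 - 10/(-15 + sqrt(3))) = -252 + 180/(-15 + sqrt(3))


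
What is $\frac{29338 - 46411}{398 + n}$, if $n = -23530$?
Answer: $\frac{17073}{23132} \approx 0.73807$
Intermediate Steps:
$\frac{29338 - 46411}{398 + n} = \frac{29338 - 46411}{398 - 23530} = - \frac{17073}{-23132} = \left(-17073\right) \left(- \frac{1}{23132}\right) = \frac{17073}{23132}$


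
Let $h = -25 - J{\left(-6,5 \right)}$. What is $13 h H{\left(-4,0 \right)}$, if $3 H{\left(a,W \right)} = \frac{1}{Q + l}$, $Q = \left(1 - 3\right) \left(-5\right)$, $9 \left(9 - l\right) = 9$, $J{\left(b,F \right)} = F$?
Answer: $- \frac{65}{9} \approx -7.2222$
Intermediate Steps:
$h = -30$ ($h = -25 - 5 = -30$)
$l = 8$ ($l = 9 - 1 = 8$)
$Q = 10$ ($Q = \left(-2\right) \left(-5\right) = 10$)
$H{\left(a,W \right)} = \frac{1}{54}$ ($H{\left(a,W \right)} = \frac{1}{3 \left(10 + 8\right)} = \frac{1}{3 \cdot 18} = \frac{1}{3} \cdot \frac{1}{18} = \frac{1}{54}$)
$13 h H{\left(-4,0 \right)} = 13 \left(-30\right) \frac{1}{54} = \left(-390\right) \frac{1}{54} = - \frac{65}{9}$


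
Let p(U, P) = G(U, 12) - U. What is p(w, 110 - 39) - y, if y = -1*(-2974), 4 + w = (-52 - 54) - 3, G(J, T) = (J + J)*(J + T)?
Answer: 19965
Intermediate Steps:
G(J, T) = 2*J*(J + T) (G(J, T) = (2*J)*(J + T) = 2*J*(J + T))
w = -113 (w = -4 + ((-52 - 54) - 3) = -4 + (-106 - 3) = -4 - 109 = -113)
p(U, P) = -U + 2*U*(12 + U) (p(U, P) = 2*U*(U + 12) - U = 2*U*(12 + U) - U = -U + 2*U*(12 + U))
y = 2974
p(w, 110 - 39) - y = -113*(23 + 2*(-113)) - 1*2974 = -113*(23 - 226) - 2974 = -113*(-203) - 2974 = 22939 - 2974 = 19965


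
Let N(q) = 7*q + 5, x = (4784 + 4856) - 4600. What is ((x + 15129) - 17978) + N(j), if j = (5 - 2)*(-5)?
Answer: 2091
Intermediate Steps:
x = 5040 (x = 9640 - 4600 = 5040)
j = -15 (j = 3*(-5) = -15)
N(q) = 5 + 7*q
((x + 15129) - 17978) + N(j) = ((5040 + 15129) - 17978) + (5 + 7*(-15)) = (20169 - 17978) + (5 - 105) = 2191 - 100 = 2091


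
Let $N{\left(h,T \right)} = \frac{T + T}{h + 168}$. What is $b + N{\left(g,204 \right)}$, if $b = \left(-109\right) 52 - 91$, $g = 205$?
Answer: $- \frac{2147699}{373} \approx -5757.9$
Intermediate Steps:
$N{\left(h,T \right)} = \frac{2 T}{168 + h}$
$b = -5759$ ($b = -5668 - 91 = -5759$)
$b + N{\left(g,204 \right)} = -5759 + 2 \cdot 204 \frac{1}{168 + 205} = -5759 + 2 \cdot 204 \cdot \frac{1}{373} = -5759 + \frac{408}{373} = - \frac{2147699}{373}$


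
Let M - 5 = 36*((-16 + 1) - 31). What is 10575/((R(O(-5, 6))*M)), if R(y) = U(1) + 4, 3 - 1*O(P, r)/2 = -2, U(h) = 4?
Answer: -10575/13208 ≈ -0.80065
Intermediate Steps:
O(P, r) = 10 (O(P, r) = 6 - 2*(-2) = 6 + 4 = 10)
R(y) = 8 (R(y) = 4 + 4 = 8)
M = -1651 (M = 5 + 36*((-16 + 1) - 31) = 5 + 36*(-15 - 31) = 5 + 36*(-46) = 5 - 1656 = -1651)
10575/((R(O(-5, 6))*M)) = 10575/((8*(-1651))) = 10575/(-13208) = 10575*(-1/13208) = -10575/13208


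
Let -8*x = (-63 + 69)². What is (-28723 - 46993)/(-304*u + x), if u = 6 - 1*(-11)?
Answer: 151432/10345 ≈ 14.638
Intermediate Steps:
u = 17 (u = 6 + 11 = 17)
x = -9/2 (x = -(-63 + 69)²/8 = -⅛*6² = -⅛*36 = -9/2 ≈ -4.5000)
(-28723 - 46993)/(-304*u + x) = (-28723 - 46993)/(-304*17 - 9/2) = -75716/(-5168 - 9/2) = -75716/(-10345/2) = -75716*(-2/10345) = 151432/10345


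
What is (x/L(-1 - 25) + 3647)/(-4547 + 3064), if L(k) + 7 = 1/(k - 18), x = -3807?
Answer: -431477/152749 ≈ -2.8247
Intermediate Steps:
L(k) = -7 + 1/(-18 + k) (L(k) = -7 + 1/(k - 18) = -7 + 1/(-18 + k))
(x/L(-1 - 25) + 3647)/(-4547 + 3064) = (-3807*(-18 + (-1 - 25))/(127 - 7*(-1 - 25)) + 3647)/(-4547 + 3064) = (-3807*(-18 - 26)/(127 - 7*(-26)) + 3647)/(-1483) = (-3807*(-44/(127 + 182)) + 3647)*(-1/1483) = (-3807/((-1/44*309)) + 3647)*(-1/1483) = (-3807/(-309/44) + 3647)*(-1/1483) = (-3807*(-44/309) + 3647)*(-1/1483) = (55836/103 + 3647)*(-1/1483) = (431477/103)*(-1/1483) = -431477/152749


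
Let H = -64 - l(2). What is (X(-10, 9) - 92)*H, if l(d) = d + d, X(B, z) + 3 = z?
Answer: 5848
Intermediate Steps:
X(B, z) = -3 + z
l(d) = 2*d
H = -68 (H = -64 - 2*2 = -64 - 1*4 = -64 - 4 = -68)
(X(-10, 9) - 92)*H = ((-3 + 9) - 92)*(-68) = (6 - 92)*(-68) = -86*(-68) = 5848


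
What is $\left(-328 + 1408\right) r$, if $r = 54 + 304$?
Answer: $386640$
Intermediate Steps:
$r = 358$
$\left(-328 + 1408\right) r = \left(-328 + 1408\right) 358 = 1080 \cdot 358 = 386640$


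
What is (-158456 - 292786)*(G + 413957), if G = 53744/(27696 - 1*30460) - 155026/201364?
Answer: -6497457153195771279/34785631 ≈ -1.8679e+11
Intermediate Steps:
G = -1406324835/69571262 (G = 53744/(27696 - 30460) - 155026*1/201364 = 53744/(-2764) - 77513/100682 = 53744*(-1/2764) - 77513/100682 = -13436/691 - 77513/100682 = -1406324835/69571262 ≈ -20.214)
(-158456 - 292786)*(G + 413957) = (-158456 - 292786)*(-1406324835/69571262 + 413957) = -451242*28798104578899/69571262 = -6497457153195771279/34785631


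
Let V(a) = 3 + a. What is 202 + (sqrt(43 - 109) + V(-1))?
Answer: 204 + I*sqrt(66) ≈ 204.0 + 8.124*I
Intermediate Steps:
202 + (sqrt(43 - 109) + V(-1)) = 202 + (sqrt(43 - 109) + (3 - 1)) = 202 + (sqrt(-66) + 2) = 202 + (I*sqrt(66) + 2) = 202 + (2 + I*sqrt(66)) = 204 + I*sqrt(66)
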